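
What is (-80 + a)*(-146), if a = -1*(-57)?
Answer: 3358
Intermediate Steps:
a = 57
(-80 + a)*(-146) = (-80 + 57)*(-146) = -23*(-146) = 3358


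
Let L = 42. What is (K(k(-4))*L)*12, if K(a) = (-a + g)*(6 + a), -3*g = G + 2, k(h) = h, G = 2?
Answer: 2688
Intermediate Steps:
g = -4/3 (g = -(2 + 2)/3 = -⅓*4 = -4/3 ≈ -1.3333)
K(a) = (6 + a)*(-4/3 - a) (K(a) = (-a - 4/3)*(6 + a) = (-4/3 - a)*(6 + a) = (6 + a)*(-4/3 - a))
(K(k(-4))*L)*12 = ((-8 - 1*(-4)² - 22/3*(-4))*42)*12 = ((-8 - 1*16 + 88/3)*42)*12 = ((-8 - 16 + 88/3)*42)*12 = ((16/3)*42)*12 = 224*12 = 2688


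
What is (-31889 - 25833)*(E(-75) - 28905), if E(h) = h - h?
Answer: 1668454410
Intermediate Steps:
E(h) = 0
(-31889 - 25833)*(E(-75) - 28905) = (-31889 - 25833)*(0 - 28905) = -57722*(-28905) = 1668454410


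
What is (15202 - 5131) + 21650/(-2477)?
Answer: 24924217/2477 ≈ 10062.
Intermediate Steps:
(15202 - 5131) + 21650/(-2477) = 10071 + 21650*(-1/2477) = 10071 - 21650/2477 = 24924217/2477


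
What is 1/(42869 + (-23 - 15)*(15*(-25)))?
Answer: 1/57119 ≈ 1.7507e-5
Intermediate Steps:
1/(42869 + (-23 - 15)*(15*(-25))) = 1/(42869 - 38*(-375)) = 1/(42869 + 14250) = 1/57119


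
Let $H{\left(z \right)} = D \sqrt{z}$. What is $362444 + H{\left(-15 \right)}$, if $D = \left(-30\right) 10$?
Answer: $362444 - 300 i \sqrt{15} \approx 3.6244 \cdot 10^{5} - 1161.9 i$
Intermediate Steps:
$D = -300$
$H{\left(z \right)} = - 300 \sqrt{z}$
$362444 + H{\left(-15 \right)} = 362444 - 300 \sqrt{-15} = 362444 - 300 i \sqrt{15}$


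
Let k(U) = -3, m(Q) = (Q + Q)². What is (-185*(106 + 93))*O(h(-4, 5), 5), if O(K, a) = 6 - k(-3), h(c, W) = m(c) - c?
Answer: -331335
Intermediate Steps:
m(Q) = 4*Q² (m(Q) = (2*Q)² = 4*Q²)
h(c, W) = -c + 4*c² (h(c, W) = 4*c² - c = -c + 4*c²)
O(K, a) = 9 (O(K, a) = 6 - 1*(-3) = 6 + 3 = 9)
(-185*(106 + 93))*O(h(-4, 5), 5) = -185*(106 + 93)*9 = -185*199*9 = -36815*9 = -331335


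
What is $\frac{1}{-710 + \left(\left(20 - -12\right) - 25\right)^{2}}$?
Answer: $- \frac{1}{661} \approx -0.0015129$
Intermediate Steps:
$\frac{1}{-710 + \left(\left(20 - -12\right) - 25\right)^{2}} = \frac{1}{-710 + \left(\left(20 + 12\right) - 25\right)^{2}} = \frac{1}{-710 + \left(32 - 25\right)^{2}} = \frac{1}{-710 + 7^{2}} = \frac{1}{-710 + 49} = \frac{1}{-661} = - \frac{1}{661}$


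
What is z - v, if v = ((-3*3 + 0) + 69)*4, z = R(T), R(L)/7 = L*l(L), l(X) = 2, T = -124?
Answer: -1976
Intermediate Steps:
R(L) = 14*L (R(L) = 7*(L*2) = 7*(2*L) = 14*L)
z = -1736 (z = 14*(-124) = -1736)
v = 240 (v = ((-9 + 0) + 69)*4 = (-9 + 69)*4 = 60*4 = 240)
z - v = -1736 - 1*240 = -1736 - 240 = -1976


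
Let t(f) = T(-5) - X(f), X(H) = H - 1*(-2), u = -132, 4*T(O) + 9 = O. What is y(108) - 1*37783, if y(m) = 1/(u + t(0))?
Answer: -10390327/275 ≈ -37783.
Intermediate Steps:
T(O) = -9/4 + O/4
X(H) = 2 + H (X(H) = H + 2 = 2 + H)
t(f) = -11/2 - f (t(f) = (-9/4 + (¼)*(-5)) - (2 + f) = (-9/4 - 5/4) + (-2 - f) = -7/2 + (-2 - f) = -11/2 - f)
y(m) = -2/275 (y(m) = 1/(-132 + (-11/2 - 1*0)) = 1/(-132 + (-11/2 + 0)) = 1/(-132 - 11/2) = 1/(-275/2) = -2/275)
y(108) - 1*37783 = -2/275 - 1*37783 = -2/275 - 37783 = -10390327/275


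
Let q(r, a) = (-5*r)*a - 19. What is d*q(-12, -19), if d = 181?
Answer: -209779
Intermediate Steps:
q(r, a) = -19 - 5*a*r (q(r, a) = -5*a*r - 19 = -19 - 5*a*r)
d*q(-12, -19) = 181*(-19 - 5*(-19)*(-12)) = 181*(-19 - 1140) = 181*(-1159) = -209779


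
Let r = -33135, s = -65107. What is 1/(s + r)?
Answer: -1/98242 ≈ -1.0179e-5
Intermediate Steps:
1/(s + r) = 1/(-65107 - 33135) = 1/(-98242) = -1/98242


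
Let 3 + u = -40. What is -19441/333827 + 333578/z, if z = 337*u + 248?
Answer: -111634241169/4754697961 ≈ -23.479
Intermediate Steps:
u = -43 (u = -3 - 40 = -43)
z = -14243 (z = 337*(-43) + 248 = -14491 + 248 = -14243)
-19441/333827 + 333578/z = -19441/333827 + 333578/(-14243) = -19441*1/333827 + 333578*(-1/14243) = -19441/333827 - 333578/14243 = -111634241169/4754697961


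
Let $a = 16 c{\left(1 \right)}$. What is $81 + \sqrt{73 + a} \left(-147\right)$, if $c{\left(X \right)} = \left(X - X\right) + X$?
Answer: $81 - 147 \sqrt{89} \approx -1305.8$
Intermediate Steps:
$c{\left(X \right)} = X$ ($c{\left(X \right)} = 0 + X = X$)
$a = 16$ ($a = 16 \cdot 1 = 16$)
$81 + \sqrt{73 + a} \left(-147\right) = 81 + \sqrt{73 + 16} \left(-147\right) = 81 + \sqrt{89} \left(-147\right) = 81 - 147 \sqrt{89}$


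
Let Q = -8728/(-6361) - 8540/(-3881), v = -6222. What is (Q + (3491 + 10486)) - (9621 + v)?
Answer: 261227716006/24687041 ≈ 10582.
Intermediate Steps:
Q = 88196308/24687041 (Q = -8728*(-1/6361) - 8540*(-1/3881) = 8728/6361 + 8540/3881 = 88196308/24687041 ≈ 3.5726)
(Q + (3491 + 10486)) - (9621 + v) = (88196308/24687041 + (3491 + 10486)) - (9621 - 6222) = (88196308/24687041 + 13977) - 1*3399 = 345138968365/24687041 - 3399 = 261227716006/24687041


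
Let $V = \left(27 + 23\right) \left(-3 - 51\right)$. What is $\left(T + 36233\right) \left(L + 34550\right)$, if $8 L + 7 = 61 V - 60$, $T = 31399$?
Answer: $943745382$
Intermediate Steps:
$V = -2700$ ($V = 50 \left(-54\right) = -2700$)
$L = - \frac{164767}{8}$ ($L = - \frac{7}{8} + \frac{61 \left(-2700\right) - 60}{8} = - \frac{7}{8} + \frac{-164700 - 60}{8} = - \frac{7}{8} + \frac{1}{8} \left(-164760\right) = - \frac{7}{8} - 20595 = - \frac{164767}{8} \approx -20596.0$)
$\left(T + 36233\right) \left(L + 34550\right) = \left(31399 + 36233\right) \left(- \frac{164767}{8} + 34550\right) = 67632 \cdot \frac{111633}{8} = 943745382$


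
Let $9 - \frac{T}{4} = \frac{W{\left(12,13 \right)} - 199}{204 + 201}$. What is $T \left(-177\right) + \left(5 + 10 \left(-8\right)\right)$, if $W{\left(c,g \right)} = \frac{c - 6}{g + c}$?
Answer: $- \frac{22931309}{3375} \approx -6794.5$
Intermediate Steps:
$W{\left(c,g \right)} = \frac{-6 + c}{c + g}$
$T = \frac{384376}{10125}$ ($T = 36 - 4 \frac{\frac{-6 + 12}{12 + 13} - 199}{204 + 201} = 36 - 4 \frac{\frac{1}{25} \cdot 6 - 199}{405} = 36 - 4 \left(\frac{1}{25} \cdot 6 - 199\right) \frac{1}{405} = 36 - 4 \left(\frac{6}{25} - 199\right) \frac{1}{405} = 36 - 4 \left(\left(- \frac{4969}{25}\right) \frac{1}{405}\right) = 36 - - \frac{19876}{10125} = 36 + \frac{19876}{10125} = \frac{384376}{10125} \approx 37.963$)
$T \left(-177\right) + \left(5 + 10 \left(-8\right)\right) = \frac{384376}{10125} \left(-177\right) + \left(5 + 10 \left(-8\right)\right) = - \frac{22678184}{3375} + \left(5 - 80\right) = - \frac{22678184}{3375} - 75 = - \frac{22931309}{3375}$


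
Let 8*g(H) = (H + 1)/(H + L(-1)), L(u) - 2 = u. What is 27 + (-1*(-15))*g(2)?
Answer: 231/8 ≈ 28.875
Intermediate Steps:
L(u) = 2 + u
g(H) = ⅛ (g(H) = ((H + 1)/(H + (2 - 1)))/8 = ((1 + H)/(H + 1))/8 = ((1 + H)/(1 + H))/8 = (⅛)*1 = ⅛)
27 + (-1*(-15))*g(2) = 27 - 1*(-15)*(⅛) = 27 + 15*(⅛) = 27 + 15/8 = 231/8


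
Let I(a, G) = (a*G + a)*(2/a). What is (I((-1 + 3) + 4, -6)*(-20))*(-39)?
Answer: -7800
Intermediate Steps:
I(a, G) = 2*(a + G*a)/a (I(a, G) = (G*a + a)*(2/a) = (a + G*a)*(2/a) = 2*(a + G*a)/a)
(I((-1 + 3) + 4, -6)*(-20))*(-39) = ((2 + 2*(-6))*(-20))*(-39) = ((2 - 12)*(-20))*(-39) = -10*(-20)*(-39) = 200*(-39) = -7800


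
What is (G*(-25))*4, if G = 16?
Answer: -1600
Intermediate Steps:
(G*(-25))*4 = (16*(-25))*4 = -400*4 = -1600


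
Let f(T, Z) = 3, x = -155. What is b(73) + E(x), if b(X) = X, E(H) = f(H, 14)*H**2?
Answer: 72148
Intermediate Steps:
E(H) = 3*H**2
b(73) + E(x) = 73 + 3*(-155)**2 = 73 + 3*24025 = 73 + 72075 = 72148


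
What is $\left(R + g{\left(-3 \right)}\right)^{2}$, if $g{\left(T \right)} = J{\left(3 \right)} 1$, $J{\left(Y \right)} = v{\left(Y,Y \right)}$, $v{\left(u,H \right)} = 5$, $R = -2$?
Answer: $9$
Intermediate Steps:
$J{\left(Y \right)} = 5$
$g{\left(T \right)} = 5$ ($g{\left(T \right)} = 5 \cdot 1 = 5$)
$\left(R + g{\left(-3 \right)}\right)^{2} = \left(-2 + 5\right)^{2} = 3^{2} = 9$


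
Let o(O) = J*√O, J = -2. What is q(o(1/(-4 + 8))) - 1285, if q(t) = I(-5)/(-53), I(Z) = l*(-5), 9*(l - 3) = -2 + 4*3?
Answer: -612760/477 ≈ -1284.6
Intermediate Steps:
l = 37/9 (l = 3 + (-2 + 4*3)/9 = 3 + (-2 + 12)/9 = 3 + (⅑)*10 = 3 + 10/9 = 37/9 ≈ 4.1111)
o(O) = -2*√O
I(Z) = -185/9 (I(Z) = (37/9)*(-5) = -185/9)
q(t) = 185/477 (q(t) = -185/9/(-53) = -185/9*(-1/53) = 185/477)
q(o(1/(-4 + 8))) - 1285 = 185/477 - 1285 = -612760/477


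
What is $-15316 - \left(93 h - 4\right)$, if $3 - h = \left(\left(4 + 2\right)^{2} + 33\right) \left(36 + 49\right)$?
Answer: $529854$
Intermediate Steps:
$h = -5862$ ($h = 3 - \left(\left(4 + 2\right)^{2} + 33\right) \left(36 + 49\right) = 3 - \left(6^{2} + 33\right) 85 = 3 - \left(36 + 33\right) 85 = 3 - 69 \cdot 85 = 3 - 5865 = -5862$)
$-15316 - \left(93 h - 4\right) = -15316 - \left(93 \left(-5862\right) - 4\right) = -15316 - \left(-545166 - 4\right) = -15316 - -545170 = -15316 + 545170 = 529854$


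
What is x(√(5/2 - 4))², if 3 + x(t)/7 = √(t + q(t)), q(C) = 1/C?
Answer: 49*(18 - 6^(¾)*√I)²/36 ≈ 308.17 - 112.83*I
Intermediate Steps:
q(C) = 1/C
x(t) = -21 + 7*√(t + 1/t)
x(√(5/2 - 4))² = (-21 + 7*√(√(5/2 - 4) + 1/(√(5/2 - 4))))² = (-21 + 7*√(√(-3/2) + 1/(√(-3/2))))² = (-21 + 7*√(I*√6/2 + 1/(I*√6/2)))² = (-21 + 7*√(I*√6/2 - I*√6/3))² = (-21 + 7*√(I*√6/6))² = (-21 + 7*(6^(¾)*√I/6))² = (-21 + 7*6^(¾)*√I/6)²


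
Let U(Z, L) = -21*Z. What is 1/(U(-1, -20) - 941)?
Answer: -1/920 ≈ -0.0010870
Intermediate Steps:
1/(U(-1, -20) - 941) = 1/(-21*(-1) - 941) = 1/(21 - 941) = 1/(-920) = -1/920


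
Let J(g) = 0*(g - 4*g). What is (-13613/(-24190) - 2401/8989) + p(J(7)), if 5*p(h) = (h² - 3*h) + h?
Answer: 64287067/217443910 ≈ 0.29565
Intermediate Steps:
J(g) = 0 (J(g) = 0*(-3*g) = 0)
p(h) = -2*h/5 + h²/5 (p(h) = ((h² - 3*h) + h)/5 = (h² - 2*h)/5 = -2*h/5 + h²/5)
(-13613/(-24190) - 2401/8989) + p(J(7)) = (-13613/(-24190) - 2401/8989) + (⅕)*0*(-2 + 0) = (-13613*(-1/24190) - 2401*1/8989) + (⅕)*0*(-2) = (13613/24190 - 2401/8989) + 0 = 64287067/217443910 + 0 = 64287067/217443910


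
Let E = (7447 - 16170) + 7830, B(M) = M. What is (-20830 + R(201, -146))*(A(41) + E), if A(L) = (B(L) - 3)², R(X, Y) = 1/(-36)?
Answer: -413184431/36 ≈ -1.1477e+7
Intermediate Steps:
R(X, Y) = -1/36
E = -893 (E = -8723 + 7830 = -893)
A(L) = (-3 + L)² (A(L) = (L - 3)² = (-3 + L)²)
(-20830 + R(201, -146))*(A(41) + E) = (-20830 - 1/36)*((-3 + 41)² - 893) = -749881*(38² - 893)/36 = -749881*(1444 - 893)/36 = -749881/36*551 = -413184431/36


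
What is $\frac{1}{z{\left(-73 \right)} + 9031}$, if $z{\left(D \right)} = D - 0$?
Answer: $\frac{1}{8958} \approx 0.00011163$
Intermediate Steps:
$z{\left(D \right)} = D$ ($z{\left(D \right)} = D + 0 = D$)
$\frac{1}{z{\left(-73 \right)} + 9031} = \frac{1}{-73 + 9031} = \frac{1}{8958}$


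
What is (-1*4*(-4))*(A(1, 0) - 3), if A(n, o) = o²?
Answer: -48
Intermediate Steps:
(-1*4*(-4))*(A(1, 0) - 3) = (-1*4*(-4))*(0² - 3) = (-4*(-4))*(0 - 3) = 16*(-3) = -48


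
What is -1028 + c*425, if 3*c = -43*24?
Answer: -147228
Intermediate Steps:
c = -344 (c = (-43*24)/3 = (1/3)*(-1032) = -344)
-1028 + c*425 = -1028 - 344*425 = -1028 - 146200 = -147228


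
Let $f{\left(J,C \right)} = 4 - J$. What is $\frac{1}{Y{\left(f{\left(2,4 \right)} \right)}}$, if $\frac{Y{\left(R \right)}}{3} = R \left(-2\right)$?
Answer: $- \frac{1}{12} \approx -0.083333$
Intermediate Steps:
$Y{\left(R \right)} = - 6 R$ ($Y{\left(R \right)} = 3 R \left(-2\right) = 3 \left(- 2 R\right) = - 6 R$)
$\frac{1}{Y{\left(f{\left(2,4 \right)} \right)}} = \frac{1}{\left(-6\right) \left(4 - 2\right)} = \frac{1}{\left(-6\right) 2} = \frac{1}{-12} = - \frac{1}{12}$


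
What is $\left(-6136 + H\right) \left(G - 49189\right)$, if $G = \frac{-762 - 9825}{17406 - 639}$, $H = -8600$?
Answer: $\frac{1350411215200}{1863} \approx 7.2486 \cdot 10^{8}$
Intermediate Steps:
$G = - \frac{3529}{5589}$ ($G = \frac{-762 - 9825}{16767} = \left(-10587\right) \frac{1}{16767} = - \frac{3529}{5589} \approx -0.63142$)
$\left(-6136 + H\right) \left(G - 49189\right) = \left(-6136 - 8600\right) \left(- \frac{3529}{5589} - 49189\right) = \left(-14736\right) \left(- \frac{274920850}{5589}\right) = \frac{1350411215200}{1863}$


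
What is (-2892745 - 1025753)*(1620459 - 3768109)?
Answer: 8415562229700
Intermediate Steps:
(-2892745 - 1025753)*(1620459 - 3768109) = -3918498*(-2147650) = 8415562229700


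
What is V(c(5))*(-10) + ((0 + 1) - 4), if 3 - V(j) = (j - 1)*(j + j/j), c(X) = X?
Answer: 207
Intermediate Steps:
V(j) = 3 - (1 + j)*(-1 + j) (V(j) = 3 - (j - 1)*(j + j/j) = 3 - (-1 + j)*(j + 1) = 3 - (-1 + j)*(1 + j) = 3 - (1 + j)*(-1 + j))
V(c(5))*(-10) + ((0 + 1) - 4) = (4 - 1*5**2)*(-10) + ((0 + 1) - 4) = (4 - 1*25)*(-10) + (1 - 4) = (4 - 25)*(-10) - 3 = -21*(-10) - 3 = 210 - 3 = 207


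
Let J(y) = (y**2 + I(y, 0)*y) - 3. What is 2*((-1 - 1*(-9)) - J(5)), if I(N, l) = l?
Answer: -28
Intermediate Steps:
J(y) = -3 + y**2 (J(y) = (y**2 + 0*y) - 3 = (y**2 + 0) - 3 = y**2 - 3 = -3 + y**2)
2*((-1 - 1*(-9)) - J(5)) = 2*((-1 - 1*(-9)) - (-3 + 5**2)) = 2*((-1 + 9) - (-3 + 25)) = 2*(8 - 1*22) = 2*(8 - 22) = 2*(-14) = -28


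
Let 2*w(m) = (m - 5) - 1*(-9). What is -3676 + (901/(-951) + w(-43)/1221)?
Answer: -2846388841/774114 ≈ -3677.0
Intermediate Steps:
w(m) = 2 + m/2 (w(m) = ((m - 5) - 1*(-9))/2 = ((-5 + m) + 9)/2 = (4 + m)/2 = 2 + m/2)
-3676 + (901/(-951) + w(-43)/1221) = -3676 + (901/(-951) + (2 + (1/2)*(-43))/1221) = -3676 + (901*(-1/951) + (2 - 43/2)*(1/1221)) = -3676 + (-901/951 - 39/2*1/1221) = -3676 + (-901/951 - 13/814) = -3676 - 745777/774114 = -2846388841/774114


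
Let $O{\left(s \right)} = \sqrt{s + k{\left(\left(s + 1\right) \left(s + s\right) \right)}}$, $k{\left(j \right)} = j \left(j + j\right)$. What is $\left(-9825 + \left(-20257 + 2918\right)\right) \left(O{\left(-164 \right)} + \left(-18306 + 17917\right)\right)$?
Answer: $10566796 - 597608 \sqrt{11811567} \approx -2.0433 \cdot 10^{9}$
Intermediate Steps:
$k{\left(j \right)} = 2 j^{2}$ ($k{\left(j \right)} = j 2 j = 2 j^{2}$)
$O{\left(s \right)} = \sqrt{s + 8 s^{2} \left(1 + s\right)^{2}}$ ($O{\left(s \right)} = \sqrt{s + 2 \left(\left(s + 1\right) \left(s + s\right)\right)^{2}} = \sqrt{s + 2 \left(\left(1 + s\right) 2 s\right)^{2}} = \sqrt{s + 2 \left(2 s \left(1 + s\right)\right)^{2}} = \sqrt{s + 2 \cdot 4 s^{2} \left(1 + s\right)^{2}} = \sqrt{s + 8 s^{2} \left(1 + s\right)^{2}}$)
$\left(-9825 + \left(-20257 + 2918\right)\right) \left(O{\left(-164 \right)} + \left(-18306 + 17917\right)\right) = \left(-9825 + \left(-20257 + 2918\right)\right) \left(\sqrt{- 164 \left(1 + 8 \left(-164\right) \left(1 - 164\right)^{2}\right)} + \left(-18306 + 17917\right)\right) = \left(-9825 - 17339\right) \left(\sqrt{- 164 \left(1 + 8 \left(-164\right) \left(-163\right)^{2}\right)} - 389\right) = - 27164 \left(\sqrt{- 164 \left(1 + 8 \left(-164\right) 26569\right)} - 389\right) = - 27164 \left(\sqrt{- 164 \left(1 - 34858528\right)} - 389\right) = - 27164 \left(\sqrt{\left(-164\right) \left(-34858527\right)} - 389\right) = - 27164 \left(\sqrt{5716798428} - 389\right) = - 27164 \left(22 \sqrt{11811567} - 389\right) = - 27164 \left(-389 + 22 \sqrt{11811567}\right) = 10566796 - 597608 \sqrt{11811567}$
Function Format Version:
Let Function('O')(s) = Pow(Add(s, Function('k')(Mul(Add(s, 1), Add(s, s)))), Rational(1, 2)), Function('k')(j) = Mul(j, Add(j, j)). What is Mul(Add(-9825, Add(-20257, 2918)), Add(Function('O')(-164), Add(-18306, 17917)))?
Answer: Add(10566796, Mul(-597608, Pow(11811567, Rational(1, 2)))) ≈ -2.0433e+9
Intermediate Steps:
Function('k')(j) = Mul(2, Pow(j, 2)) (Function('k')(j) = Mul(j, Mul(2, j)) = Mul(2, Pow(j, 2)))
Function('O')(s) = Pow(Add(s, Mul(8, Pow(s, 2), Pow(Add(1, s), 2))), Rational(1, 2)) (Function('O')(s) = Pow(Add(s, Mul(2, Pow(Mul(Add(s, 1), Add(s, s)), 2))), Rational(1, 2)) = Pow(Add(s, Mul(2, Pow(Mul(Add(1, s), Mul(2, s)), 2))), Rational(1, 2)) = Pow(Add(s, Mul(2, Pow(Mul(2, s, Add(1, s)), 2))), Rational(1, 2)) = Pow(Add(s, Mul(2, Mul(4, Pow(s, 2), Pow(Add(1, s), 2)))), Rational(1, 2)) = Pow(Add(s, Mul(8, Pow(s, 2), Pow(Add(1, s), 2))), Rational(1, 2)))
Mul(Add(-9825, Add(-20257, 2918)), Add(Function('O')(-164), Add(-18306, 17917))) = Mul(Add(-9825, Add(-20257, 2918)), Add(Pow(Mul(-164, Add(1, Mul(8, -164, Pow(Add(1, -164), 2)))), Rational(1, 2)), Add(-18306, 17917))) = Mul(Add(-9825, -17339), Add(Pow(Mul(-164, Add(1, Mul(8, -164, Pow(-163, 2)))), Rational(1, 2)), -389)) = Mul(-27164, Add(Pow(Mul(-164, Add(1, Mul(8, -164, 26569))), Rational(1, 2)), -389)) = Mul(-27164, Add(Pow(Mul(-164, Add(1, -34858528)), Rational(1, 2)), -389)) = Mul(-27164, Add(Pow(Mul(-164, -34858527), Rational(1, 2)), -389)) = Mul(-27164, Add(Pow(5716798428, Rational(1, 2)), -389)) = Mul(-27164, Add(Mul(22, Pow(11811567, Rational(1, 2))), -389)) = Mul(-27164, Add(-389, Mul(22, Pow(11811567, Rational(1, 2))))) = Add(10566796, Mul(-597608, Pow(11811567, Rational(1, 2))))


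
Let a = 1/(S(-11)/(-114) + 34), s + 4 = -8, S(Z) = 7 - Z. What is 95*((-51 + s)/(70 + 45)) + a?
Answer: -769234/14789 ≈ -52.014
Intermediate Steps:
s = -12 (s = -4 - 8 = -12)
a = 19/643 (a = 1/((7 - 1*(-11))/(-114) + 34) = 1/((7 + 11)*(-1/114) + 34) = 1/(18*(-1/114) + 34) = 1/(-3/19 + 34) = 1/(643/19) = 19/643 ≈ 0.029549)
95*((-51 + s)/(70 + 45)) + a = 95*((-51 - 12)/(70 + 45)) + 19/643 = 95*(-63/115) + 19/643 = -1197/23 + 19/643 = -769234/14789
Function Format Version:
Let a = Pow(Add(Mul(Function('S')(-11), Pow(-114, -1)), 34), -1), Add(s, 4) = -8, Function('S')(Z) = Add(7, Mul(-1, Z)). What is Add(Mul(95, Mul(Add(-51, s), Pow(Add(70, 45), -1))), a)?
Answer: Rational(-769234, 14789) ≈ -52.014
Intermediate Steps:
s = -12 (s = Add(-4, -8) = -12)
a = Rational(19, 643) (a = Pow(Add(Mul(Add(7, Mul(-1, -11)), Pow(-114, -1)), 34), -1) = Pow(Add(Mul(Add(7, 11), Rational(-1, 114)), 34), -1) = Pow(Add(Mul(18, Rational(-1, 114)), 34), -1) = Pow(Add(Rational(-3, 19), 34), -1) = Pow(Rational(643, 19), -1) = Rational(19, 643) ≈ 0.029549)
Add(Mul(95, Mul(Add(-51, s), Pow(Add(70, 45), -1))), a) = Add(Mul(95, Mul(Add(-51, -12), Pow(Add(70, 45), -1))), Rational(19, 643)) = Add(Mul(95, Mul(-63, Pow(115, -1))), Rational(19, 643)) = Add(Mul(95, Mul(-63, Rational(1, 115))), Rational(19, 643)) = Add(Mul(95, Rational(-63, 115)), Rational(19, 643)) = Add(Rational(-1197, 23), Rational(19, 643)) = Rational(-769234, 14789)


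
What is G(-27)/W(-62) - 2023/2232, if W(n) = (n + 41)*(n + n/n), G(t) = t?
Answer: -883909/953064 ≈ -0.92744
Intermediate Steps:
W(n) = (1 + n)*(41 + n) (W(n) = (41 + n)*(n + 1) = (41 + n)*(1 + n) = (1 + n)*(41 + n))
G(-27)/W(-62) - 2023/2232 = -27/(41 + (-62)² + 42*(-62)) - 2023/2232 = -27/(41 + 3844 - 2604) - 2023*1/2232 = -27/1281 - 2023/2232 = -27*1/1281 - 2023/2232 = -9/427 - 2023/2232 = -883909/953064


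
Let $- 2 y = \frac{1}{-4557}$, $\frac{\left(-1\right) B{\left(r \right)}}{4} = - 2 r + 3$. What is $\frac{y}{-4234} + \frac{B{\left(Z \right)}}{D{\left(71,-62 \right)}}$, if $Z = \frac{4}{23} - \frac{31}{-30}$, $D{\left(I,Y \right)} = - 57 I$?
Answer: $\frac{10392751331}{17959362753780} \approx 0.00057868$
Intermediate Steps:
$Z = \frac{833}{690}$ ($Z = 4 \cdot \frac{1}{23} - - \frac{31}{30} = \frac{4}{23} + \frac{31}{30} = \frac{833}{690} \approx 1.2072$)
$B{\left(r \right)} = -12 + 8 r$ ($B{\left(r \right)} = - 4 \left(- 2 r + 3\right) = - 4 \left(3 - 2 r\right) = -12 + 8 r$)
$y = \frac{1}{9114}$ ($y = - \frac{1}{2 \left(-4557\right)} = \left(- \frac{1}{2}\right) \left(- \frac{1}{4557}\right) = \frac{1}{9114} \approx 0.00010972$)
$\frac{y}{-4234} + \frac{B{\left(Z \right)}}{D{\left(71,-62 \right)}} = \frac{1}{9114 \left(-4234\right)} + \frac{-12 + 8 \cdot \frac{833}{690}}{\left(-57\right) 71} = \frac{1}{9114} \left(- \frac{1}{4234}\right) + \frac{-12 + \frac{3332}{345}}{-4047} = - \frac{1}{38588676} - - \frac{808}{1396215} = - \frac{1}{38588676} + \frac{808}{1396215} = \frac{10392751331}{17959362753780}$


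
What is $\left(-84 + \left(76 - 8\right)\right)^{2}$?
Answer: $256$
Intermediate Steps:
$\left(-84 + \left(76 - 8\right)\right)^{2} = \left(-84 + 68\right)^{2} = \left(-16\right)^{2} = 256$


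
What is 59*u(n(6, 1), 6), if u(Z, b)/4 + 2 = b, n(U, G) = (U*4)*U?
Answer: 944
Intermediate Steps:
n(U, G) = 4*U**2 (n(U, G) = (4*U)*U = 4*U**2)
u(Z, b) = -8 + 4*b
59*u(n(6, 1), 6) = 59*(-8 + 4*6) = 59*(-8 + 24) = 59*16 = 944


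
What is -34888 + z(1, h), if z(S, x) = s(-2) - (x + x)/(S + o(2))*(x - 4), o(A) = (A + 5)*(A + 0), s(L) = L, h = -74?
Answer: -178298/5 ≈ -35660.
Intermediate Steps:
o(A) = A*(5 + A) (o(A) = (5 + A)*A = A*(5 + A))
z(S, x) = -2 - 2*x*(-4 + x)/(14 + S) (z(S, x) = -2 - (x + x)/(S + 2*(5 + 2))*(x - 4) = -2 - (2*x)/(S + 2*7)*(-4 + x) = -2 - (2*x)/(S + 14)*(-4 + x) = -2 - (2*x)/(14 + S)*(-4 + x) = -2 - 2*x/(14 + S)*(-4 + x) = -2 - 2*x*(-4 + x)/(14 + S))
-34888 + z(1, h) = -34888 + 2*(-14 - 1*1 - 1*(-74)² + 4*(-74))/(14 + 1) = -34888 + 2*(-14 - 1 - 1*5476 - 296)/15 = -34888 + 2*(1/15)*(-14 - 1 - 5476 - 296) = -34888 + 2*(1/15)*(-5787) = -34888 - 3858/5 = -178298/5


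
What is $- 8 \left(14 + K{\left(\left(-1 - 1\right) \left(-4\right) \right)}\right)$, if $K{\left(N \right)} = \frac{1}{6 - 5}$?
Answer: $-120$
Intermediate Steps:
$K{\left(N \right)} = 1$ ($K{\left(N \right)} = 1^{-1} = 1$)
$- 8 \left(14 + K{\left(\left(-1 - 1\right) \left(-4\right) \right)}\right) = - 8 \left(14 + 1\right) = \left(-8\right) 15 = -120$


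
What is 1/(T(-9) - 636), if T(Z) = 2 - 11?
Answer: -1/645 ≈ -0.0015504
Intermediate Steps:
T(Z) = -9
1/(T(-9) - 636) = 1/(-9 - 636) = 1/(-645) = -1/645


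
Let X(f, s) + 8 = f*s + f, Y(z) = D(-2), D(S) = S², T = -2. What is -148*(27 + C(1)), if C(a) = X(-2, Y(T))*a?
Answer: -1332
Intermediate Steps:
Y(z) = 4 (Y(z) = (-2)² = 4)
X(f, s) = -8 + f + f*s (X(f, s) = -8 + (f*s + f) = -8 + (f + f*s) = -8 + f + f*s)
C(a) = -18*a (C(a) = (-8 - 2 - 2*4)*a = (-8 - 2 - 8)*a = -18*a)
-148*(27 + C(1)) = -148*(27 - 18*1) = -148*(27 - 18) = -148*9 = -1332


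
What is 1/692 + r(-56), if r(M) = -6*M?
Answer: 232513/692 ≈ 336.00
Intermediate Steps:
1/692 + r(-56) = 1/692 - 6*(-56) = 1/692 + 336 = 232513/692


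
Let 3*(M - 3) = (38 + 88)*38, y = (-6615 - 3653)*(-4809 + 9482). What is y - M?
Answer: -47983963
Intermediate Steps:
y = -47982364 (y = -10268*4673 = -47982364)
M = 1599 (M = 3 + ((38 + 88)*38)/3 = 3 + (126*38)/3 = 3 + (⅓)*4788 = 3 + 1596 = 1599)
y - M = -47982364 - 1*1599 = -47982364 - 1599 = -47983963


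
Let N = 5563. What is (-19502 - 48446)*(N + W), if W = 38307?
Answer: -2980878760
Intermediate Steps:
(-19502 - 48446)*(N + W) = (-19502 - 48446)*(5563 + 38307) = -67948*43870 = -2980878760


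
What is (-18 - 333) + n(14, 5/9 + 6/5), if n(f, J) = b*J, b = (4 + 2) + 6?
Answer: -4949/15 ≈ -329.93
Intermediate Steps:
b = 12 (b = 6 + 6 = 12)
n(f, J) = 12*J
(-18 - 333) + n(14, 5/9 + 6/5) = (-18 - 333) + 12*(5/9 + 6/5) = -351 + 12*(5*(⅑) + 6*(⅕)) = -351 + 12*(5/9 + 6/5) = -351 + 12*(79/45) = -351 + 316/15 = -4949/15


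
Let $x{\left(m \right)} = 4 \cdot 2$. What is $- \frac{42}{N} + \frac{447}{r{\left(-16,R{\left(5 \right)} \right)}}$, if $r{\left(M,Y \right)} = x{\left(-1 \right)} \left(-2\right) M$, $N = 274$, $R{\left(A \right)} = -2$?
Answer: $\frac{55863}{35072} \approx 1.5928$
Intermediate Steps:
$x{\left(m \right)} = 8$
$r{\left(M,Y \right)} = - 16 M$ ($r{\left(M,Y \right)} = 8 \left(-2\right) M = - 16 M$)
$- \frac{42}{N} + \frac{447}{r{\left(-16,R{\left(5 \right)} \right)}} = - \frac{42}{274} + \frac{447}{\left(-16\right) \left(-16\right)} = \left(-42\right) \frac{1}{274} + \frac{447}{256} = - \frac{21}{137} + 447 \cdot \frac{1}{256} = - \frac{21}{137} + \frac{447}{256} = \frac{55863}{35072}$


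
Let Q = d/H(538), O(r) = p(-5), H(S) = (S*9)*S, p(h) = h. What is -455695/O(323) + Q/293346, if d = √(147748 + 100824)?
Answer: 91139 + √62143/382082578308 ≈ 91139.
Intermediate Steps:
H(S) = 9*S² (H(S) = (9*S)*S = 9*S²)
O(r) = -5
d = 2*√62143 (d = √248572 = 2*√62143 ≈ 498.57)
Q = √62143/1302498 (Q = (2*√62143)/((9*538²)) = (2*√62143)/((9*289444)) = (2*√62143)/2604996 = (2*√62143)*(1/2604996) = √62143/1302498 ≈ 0.00019139)
-455695/O(323) + Q/293346 = -455695/(-5) + (√62143/1302498)/293346 = -455695*(-⅕) + (√62143/1302498)*(1/293346) = 91139 + √62143/382082578308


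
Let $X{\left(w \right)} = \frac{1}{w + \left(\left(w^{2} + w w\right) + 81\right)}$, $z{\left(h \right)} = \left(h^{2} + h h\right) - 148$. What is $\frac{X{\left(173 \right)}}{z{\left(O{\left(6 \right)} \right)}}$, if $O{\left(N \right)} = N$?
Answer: $- \frac{1}{4568512} \approx -2.1889 \cdot 10^{-7}$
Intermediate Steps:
$z{\left(h \right)} = -148 + 2 h^{2}$ ($z{\left(h \right)} = \left(h^{2} + h^{2}\right) - 148 = 2 h^{2} - 148 = -148 + 2 h^{2}$)
$X{\left(w \right)} = \frac{1}{81 + w + 2 w^{2}}$ ($X{\left(w \right)} = \frac{1}{w + \left(\left(w^{2} + w^{2}\right) + 81\right)} = \frac{1}{w + \left(2 w^{2} + 81\right)} = \frac{1}{w + \left(81 + 2 w^{2}\right)} = \frac{1}{81 + w + 2 w^{2}}$)
$\frac{X{\left(173 \right)}}{z{\left(O{\left(6 \right)} \right)}} = \frac{1}{\left(81 + 173 + 2 \cdot 173^{2}\right) \left(-148 + 2 \cdot 6^{2}\right)} = \frac{1}{\left(81 + 173 + 2 \cdot 29929\right) \left(-148 + 2 \cdot 36\right)} = \frac{1}{\left(81 + 173 + 59858\right) \left(-148 + 72\right)} = \frac{1}{60112 \left(-76\right)} = \frac{1}{60112} \left(- \frac{1}{76}\right) = - \frac{1}{4568512}$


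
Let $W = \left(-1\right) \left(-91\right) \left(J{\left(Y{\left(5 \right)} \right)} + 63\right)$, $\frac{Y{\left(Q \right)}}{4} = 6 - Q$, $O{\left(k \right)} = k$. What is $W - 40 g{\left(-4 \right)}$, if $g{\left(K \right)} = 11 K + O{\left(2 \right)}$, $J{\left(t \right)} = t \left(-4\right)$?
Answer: $5957$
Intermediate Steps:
$Y{\left(Q \right)} = 24 - 4 Q$ ($Y{\left(Q \right)} = 4 \left(6 - Q\right) = 24 - 4 Q$)
$J{\left(t \right)} = - 4 t$
$g{\left(K \right)} = 2 + 11 K$ ($g{\left(K \right)} = 11 K + 2 = 2 + 11 K$)
$W = 4277$ ($W = \left(-1\right) \left(-91\right) \left(- 4 \left(24 - 20\right) + 63\right) = 91 \left(- 4 \left(24 - 20\right) + 63\right) = 91 \left(\left(-4\right) 4 + 63\right) = 91 \left(-16 + 63\right) = 91 \cdot 47 = 4277$)
$W - 40 g{\left(-4 \right)} = 4277 - 40 \left(2 + 11 \left(-4\right)\right) = 4277 - 40 \left(2 - 44\right) = 4277 - -1680 = 4277 + 1680 = 5957$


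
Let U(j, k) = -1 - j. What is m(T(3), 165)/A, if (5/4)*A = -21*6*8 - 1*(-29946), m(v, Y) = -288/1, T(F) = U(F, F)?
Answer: -60/4823 ≈ -0.012440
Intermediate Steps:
T(F) = -1 - F
m(v, Y) = -288
A = 115752/5 (A = 4*(-21*6*8 - 1*(-29946))/5 = 4*(-126*8 + 29946)/5 = 4*(-1008 + 29946)/5 = (⅘)*28938 = 115752/5 ≈ 23150.)
m(T(3), 165)/A = -288/115752/5 = -288*5/115752 = -60/4823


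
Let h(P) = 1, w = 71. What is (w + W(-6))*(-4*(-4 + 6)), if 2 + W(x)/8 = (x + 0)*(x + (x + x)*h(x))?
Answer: -7352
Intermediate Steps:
W(x) = -16 + 24*x² (W(x) = -16 + 8*((x + 0)*(x + (x + x)*1)) = -16 + 8*(x*(x + (2*x)*1)) = -16 + 8*(x*(x + 2*x)) = -16 + 8*(x*(3*x)) = -16 + 8*(3*x²) = -16 + 24*x²)
(w + W(-6))*(-4*(-4 + 6)) = (71 + (-16 + 24*(-6)²))*(-4*(-4 + 6)) = (71 + (-16 + 24*36))*(-4*2) = (71 + (-16 + 864))*(-8) = (71 + 848)*(-8) = 919*(-8) = -7352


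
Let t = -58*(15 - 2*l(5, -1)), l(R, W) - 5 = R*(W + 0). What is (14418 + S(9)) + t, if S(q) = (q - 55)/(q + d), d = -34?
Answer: 338746/25 ≈ 13550.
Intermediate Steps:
S(q) = (-55 + q)/(-34 + q) (S(q) = (q - 55)/(q - 34) = (-55 + q)/(-34 + q))
l(R, W) = 5 + R*W (l(R, W) = 5 + R*(W + 0) = 5 + R*W)
t = -870 (t = -58*(15 - 2*(5 + 5*(-1))) = -58*(15 - 2*(5 - 5)) = -58*(15 - 2*0) = -58*(15 + 0) = -58*15 = -870)
(14418 + S(9)) + t = (14418 + (-55 + 9)/(-34 + 9)) - 870 = (14418 - 46/(-25)) - 870 = (14418 - 1/25*(-46)) - 870 = (14418 + 46/25) - 870 = 360496/25 - 870 = 338746/25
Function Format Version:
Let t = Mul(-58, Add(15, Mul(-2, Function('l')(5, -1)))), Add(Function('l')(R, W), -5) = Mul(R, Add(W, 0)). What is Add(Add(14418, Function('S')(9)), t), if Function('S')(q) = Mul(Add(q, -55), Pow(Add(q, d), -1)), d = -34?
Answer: Rational(338746, 25) ≈ 13550.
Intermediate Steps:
Function('S')(q) = Mul(Pow(Add(-34, q), -1), Add(-55, q)) (Function('S')(q) = Mul(Add(q, -55), Pow(Add(q, -34), -1)) = Mul(Add(-55, q), Pow(Add(-34, q), -1)) = Mul(Pow(Add(-34, q), -1), Add(-55, q)))
Function('l')(R, W) = Add(5, Mul(R, W)) (Function('l')(R, W) = Add(5, Mul(R, Add(W, 0))) = Add(5, Mul(R, W)))
t = -870 (t = Mul(-58, Add(15, Mul(-2, Add(5, Mul(5, -1))))) = Mul(-58, Add(15, Mul(-2, Add(5, -5)))) = Mul(-58, Add(15, Mul(-2, 0))) = Mul(-58, Add(15, 0)) = Mul(-58, 15) = -870)
Add(Add(14418, Function('S')(9)), t) = Add(Add(14418, Mul(Pow(Add(-34, 9), -1), Add(-55, 9))), -870) = Add(Add(14418, Mul(Pow(-25, -1), -46)), -870) = Add(Add(14418, Mul(Rational(-1, 25), -46)), -870) = Add(Add(14418, Rational(46, 25)), -870) = Add(Rational(360496, 25), -870) = Rational(338746, 25)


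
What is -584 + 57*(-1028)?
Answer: -59180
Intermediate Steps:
-584 + 57*(-1028) = -584 - 58596 = -59180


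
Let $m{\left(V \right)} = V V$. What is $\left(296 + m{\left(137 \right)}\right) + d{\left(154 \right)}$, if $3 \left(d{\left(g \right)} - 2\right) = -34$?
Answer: $\frac{57167}{3} \approx 19056.0$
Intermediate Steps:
$m{\left(V \right)} = V^{2}$
$d{\left(g \right)} = - \frac{28}{3}$ ($d{\left(g \right)} = 2 + \frac{1}{3} \left(-34\right) = 2 - \frac{34}{3} = - \frac{28}{3}$)
$\left(296 + m{\left(137 \right)}\right) + d{\left(154 \right)} = \left(296 + 137^{2}\right) - \frac{28}{3} = \left(296 + 18769\right) - \frac{28}{3} = 19065 - \frac{28}{3} = \frac{57167}{3}$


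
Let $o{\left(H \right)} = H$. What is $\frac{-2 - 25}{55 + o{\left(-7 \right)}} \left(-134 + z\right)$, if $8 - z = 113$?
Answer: $\frac{2151}{16} \approx 134.44$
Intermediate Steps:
$z = -105$ ($z = 8 - 113 = -105$)
$\frac{-2 - 25}{55 + o{\left(-7 \right)}} \left(-134 + z\right) = \frac{-2 - 25}{55 - 7} \left(-134 - 105\right) = - \frac{27}{48} \left(-239\right) = \left(-27\right) \frac{1}{48} \left(-239\right) = \left(- \frac{9}{16}\right) \left(-239\right) = \frac{2151}{16}$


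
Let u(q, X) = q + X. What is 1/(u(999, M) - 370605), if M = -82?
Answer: -1/369688 ≈ -2.7050e-6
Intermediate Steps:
u(q, X) = X + q
1/(u(999, M) - 370605) = 1/((-82 + 999) - 370605) = 1/(917 - 370605) = 1/(-369688) = -1/369688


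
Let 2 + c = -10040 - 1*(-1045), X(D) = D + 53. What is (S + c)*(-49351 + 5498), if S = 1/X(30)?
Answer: 32747227750/83 ≈ 3.9455e+8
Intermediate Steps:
X(D) = 53 + D
S = 1/83 (S = 1/(53 + 30) = 1/83 ≈ 0.012048)
c = -8997 (c = -2 + (-10040 - 1*(-1045)) = -2 + (-10040 + 1045) = -2 - 8995 = -8997)
(S + c)*(-49351 + 5498) = (1/83 - 8997)*(-49351 + 5498) = -746750/83*(-43853) = 32747227750/83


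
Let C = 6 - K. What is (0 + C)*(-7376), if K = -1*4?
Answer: -73760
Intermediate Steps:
K = -4
C = 10 (C = 6 - 1*(-4) = 6 + 4 = 10)
(0 + C)*(-7376) = (0 + 10)*(-7376) = 10*(-7376) = -73760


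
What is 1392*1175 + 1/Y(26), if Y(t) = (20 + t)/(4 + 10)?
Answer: 37618807/23 ≈ 1.6356e+6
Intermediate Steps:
Y(t) = 10/7 + t/14 (Y(t) = (20 + t)/14 = (20 + t)*(1/14) = 10/7 + t/14)
1392*1175 + 1/Y(26) = 1392*1175 + 1/(10/7 + (1/14)*26) = 1635600 + 1/(10/7 + 13/7) = 1635600 + 1/(23/7) = 1635600 + 7/23 = 37618807/23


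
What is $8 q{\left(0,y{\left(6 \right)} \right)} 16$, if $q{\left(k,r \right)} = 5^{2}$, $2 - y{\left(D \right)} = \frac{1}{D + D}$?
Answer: $3200$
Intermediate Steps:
$y{\left(D \right)} = 2 - \frac{1}{2 D}$ ($y{\left(D \right)} = 2 - \frac{1}{D + D} = 2 - \frac{1}{2 D}$)
$q{\left(k,r \right)} = 25$
$8 q{\left(0,y{\left(6 \right)} \right)} 16 = 8 \cdot 25 \cdot 16 = 200 \cdot 16 = 3200$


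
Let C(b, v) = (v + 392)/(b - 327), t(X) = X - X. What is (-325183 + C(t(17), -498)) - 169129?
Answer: -161639918/327 ≈ -4.9431e+5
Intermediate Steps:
t(X) = 0
C(b, v) = (392 + v)/(-327 + b)
(-325183 + C(t(17), -498)) - 169129 = (-325183 + (392 - 498)/(-327 + 0)) - 169129 = (-325183 - 106/(-327)) - 169129 = (-325183 - 1/327*(-106)) - 169129 = (-325183 + 106/327) - 169129 = -106334735/327 - 169129 = -161639918/327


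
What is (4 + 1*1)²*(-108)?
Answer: -2700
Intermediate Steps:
(4 + 1*1)²*(-108) = (4 + 1)²*(-108) = 5²*(-108) = 25*(-108) = -2700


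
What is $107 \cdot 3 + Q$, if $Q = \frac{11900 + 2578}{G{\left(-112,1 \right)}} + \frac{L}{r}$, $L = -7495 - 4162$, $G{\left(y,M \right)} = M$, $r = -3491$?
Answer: $\frac{51674966}{3491} \approx 14802.0$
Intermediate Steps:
$L = -11657$ ($L = -7495 - 4162 = -11657$)
$Q = \frac{50554355}{3491}$ ($Q = \frac{11900 + 2578}{1} - \frac{11657}{-3491} = 14478 \cdot 1 - - \frac{11657}{3491} = 14478 + \frac{11657}{3491} = \frac{50554355}{3491} \approx 14481.0$)
$107 \cdot 3 + Q = 107 \cdot 3 + \frac{50554355}{3491} = 321 + \frac{50554355}{3491} = \frac{51674966}{3491}$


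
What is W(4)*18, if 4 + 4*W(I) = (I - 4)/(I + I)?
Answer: -18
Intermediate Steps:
W(I) = -1 + (-4 + I)/(8*I) (W(I) = -1 + ((I - 4)/(I + I))/4 = -1 + ((-4 + I)/((2*I)))/4 = -1 + ((-4 + I)*(1/(2*I)))/4 = -1 + ((-4 + I)/(2*I))/4 = -1 + (-4 + I)/(8*I))
W(4)*18 = ((⅛)*(-4 - 7*4)/4)*18 = ((⅛)*(¼)*(-4 - 28))*18 = ((⅛)*(¼)*(-32))*18 = -1*18 = -18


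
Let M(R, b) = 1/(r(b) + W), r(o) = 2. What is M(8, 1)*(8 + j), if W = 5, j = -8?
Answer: 0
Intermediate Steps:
M(R, b) = ⅐ (M(R, b) = 1/(2 + 5) = 1/7 = ⅐)
M(8, 1)*(8 + j) = (8 - 8)/7 = (⅐)*0 = 0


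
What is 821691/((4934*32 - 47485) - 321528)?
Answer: -273897/70375 ≈ -3.8920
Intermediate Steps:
821691/((4934*32 - 47485) - 321528) = 821691/((157888 - 47485) - 321528) = 821691/(110403 - 321528) = 821691/(-211125) = 821691*(-1/211125) = -273897/70375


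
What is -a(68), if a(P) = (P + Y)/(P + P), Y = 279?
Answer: -347/136 ≈ -2.5515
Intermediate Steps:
a(P) = (279 + P)/(2*P) (a(P) = (P + 279)/(P + P) = (279 + P)/((2*P)) = (279 + P)*(1/(2*P)) = (279 + P)/(2*P))
-a(68) = -(279 + 68)/(2*68) = -347/(2*68) = -1*347/136 = -347/136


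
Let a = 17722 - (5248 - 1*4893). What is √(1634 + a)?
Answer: √19001 ≈ 137.84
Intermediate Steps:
a = 17367 (a = 17722 - (5248 - 4893) = 17722 - 1*355 = 17722 - 355 = 17367)
√(1634 + a) = √(1634 + 17367) = √19001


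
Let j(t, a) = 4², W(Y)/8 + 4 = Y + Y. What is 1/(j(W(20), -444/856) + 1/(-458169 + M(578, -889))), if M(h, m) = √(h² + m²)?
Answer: 3358682872327/53738918626529 + √1124405/53738918626529 ≈ 0.062500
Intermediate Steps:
W(Y) = -32 + 16*Y (W(Y) = -32 + 8*(Y + Y) = -32 + 8*(2*Y) = -32 + 16*Y)
j(t, a) = 16
1/(j(W(20), -444/856) + 1/(-458169 + M(578, -889))) = 1/(16 + 1/(-458169 + √(578² + (-889)²))) = 1/(16 + 1/(-458169 + √(334084 + 790321))) = 1/(16 + 1/(-458169 + √1124405))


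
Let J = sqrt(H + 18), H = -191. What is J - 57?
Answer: -57 + I*sqrt(173) ≈ -57.0 + 13.153*I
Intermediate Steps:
J = I*sqrt(173) (J = sqrt(-191 + 18) = sqrt(-173) = I*sqrt(173) ≈ 13.153*I)
J - 57 = I*sqrt(173) - 57 = -57 + I*sqrt(173)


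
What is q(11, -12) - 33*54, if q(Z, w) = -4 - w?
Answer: -1774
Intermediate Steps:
q(11, -12) - 33*54 = (-4 - 1*(-12)) - 33*54 = (-4 + 12) - 1782 = 8 - 1782 = -1774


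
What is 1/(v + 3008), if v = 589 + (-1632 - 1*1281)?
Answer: 1/684 ≈ 0.0014620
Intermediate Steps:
v = -2324 (v = 589 + (-1632 - 1281) = 589 - 2913 = -2324)
1/(v + 3008) = 1/(-2324 + 3008) = 1/684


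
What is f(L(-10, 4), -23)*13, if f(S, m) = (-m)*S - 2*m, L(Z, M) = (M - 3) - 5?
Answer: -598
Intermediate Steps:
L(Z, M) = -8 + M (L(Z, M) = (-3 + M) - 5 = -8 + M)
f(S, m) = -2*m - S*m (f(S, m) = -S*m - 2*m = -2*m - S*m)
f(L(-10, 4), -23)*13 = -1*(-23)*(2 + (-8 + 4))*13 = -1*(-23)*(2 - 4)*13 = -1*(-23)*(-2)*13 = -46*13 = -598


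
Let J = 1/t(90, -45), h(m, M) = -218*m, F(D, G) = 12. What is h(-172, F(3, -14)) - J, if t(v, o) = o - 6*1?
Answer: 1912297/51 ≈ 37496.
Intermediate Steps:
t(v, o) = -6 + o (t(v, o) = o - 6 = -6 + o)
J = -1/51 (J = 1/(-6 - 45) = 1/(-51) = -1/51 ≈ -0.019608)
h(-172, F(3, -14)) - J = -218*(-172) - 1*(-1/51) = 37496 + 1/51 = 1912297/51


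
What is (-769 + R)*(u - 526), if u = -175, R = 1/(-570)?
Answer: 307270031/570 ≈ 5.3907e+5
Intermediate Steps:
R = -1/570 ≈ -0.0017544
(-769 + R)*(u - 526) = (-769 - 1/570)*(-175 - 526) = -438331/570*(-701) = 307270031/570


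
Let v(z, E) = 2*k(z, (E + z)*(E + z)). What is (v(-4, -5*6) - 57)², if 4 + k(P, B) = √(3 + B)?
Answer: 8861 - 260*√1159 ≈ 9.5368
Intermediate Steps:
k(P, B) = -4 + √(3 + B)
v(z, E) = -8 + 2*√(3 + (E + z)²) (v(z, E) = 2*(-4 + √(3 + (E + z)*(E + z))) = 2*(-4 + √(3 + (E + z)²)) = -8 + 2*√(3 + (E + z)²))
(v(-4, -5*6) - 57)² = ((-8 + 2*√(3 + (-5*6 - 4)²)) - 57)² = ((-8 + 2*√(3 + (-30 - 4)²)) - 57)² = ((-8 + 2*√(3 + (-34)²)) - 57)² = ((-8 + 2*√(3 + 1156)) - 57)² = ((-8 + 2*√1159) - 57)² = (-65 + 2*√1159)²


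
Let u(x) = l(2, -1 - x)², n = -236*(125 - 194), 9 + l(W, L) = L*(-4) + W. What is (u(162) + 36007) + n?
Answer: 468316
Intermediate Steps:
l(W, L) = -9 + W - 4*L (l(W, L) = -9 + (L*(-4) + W) = -9 + (-4*L + W) = -9 + (W - 4*L) = -9 + W - 4*L)
n = 16284 (n = -236*(-69) = 16284)
u(x) = (-3 + 4*x)² (u(x) = (-9 + 2 - 4*(-1 - x))² = (-9 + 2 + (4 + 4*x))² = (-3 + 4*x)²)
(u(162) + 36007) + n = ((3 - 4*162)² + 36007) + 16284 = ((3 - 648)² + 36007) + 16284 = ((-645)² + 36007) + 16284 = (416025 + 36007) + 16284 = 452032 + 16284 = 468316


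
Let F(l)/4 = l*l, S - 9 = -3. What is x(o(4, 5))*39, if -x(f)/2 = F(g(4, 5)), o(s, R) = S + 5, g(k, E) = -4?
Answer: -4992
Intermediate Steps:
S = 6 (S = 9 - 3 = 6)
o(s, R) = 11 (o(s, R) = 6 + 5 = 11)
F(l) = 4*l² (F(l) = 4*(l*l) = 4*l²)
x(f) = -128 (x(f) = -8*(-4)² = -8*16 = -2*64 = -128)
x(o(4, 5))*39 = -128*39 = -4992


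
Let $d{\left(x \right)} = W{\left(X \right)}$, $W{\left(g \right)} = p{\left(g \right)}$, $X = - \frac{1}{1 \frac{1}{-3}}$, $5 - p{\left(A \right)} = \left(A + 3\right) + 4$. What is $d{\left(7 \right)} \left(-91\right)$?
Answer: $455$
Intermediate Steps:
$p{\left(A \right)} = -2 - A$ ($p{\left(A \right)} = 5 - \left(\left(A + 3\right) + 4\right) = 5 - \left(\left(3 + A\right) + 4\right) = 5 - \left(7 + A\right) = -2 - A$)
$X = 3$ ($X = - \frac{1}{1 \left(- \frac{1}{3}\right)} = - \frac{1}{- \frac{1}{3}} = \left(-1\right) \left(-3\right) = 3$)
$W{\left(g \right)} = -2 - g$
$d{\left(x \right)} = -5$ ($d{\left(x \right)} = -2 - 3 = -5$)
$d{\left(7 \right)} \left(-91\right) = \left(-5\right) \left(-91\right) = 455$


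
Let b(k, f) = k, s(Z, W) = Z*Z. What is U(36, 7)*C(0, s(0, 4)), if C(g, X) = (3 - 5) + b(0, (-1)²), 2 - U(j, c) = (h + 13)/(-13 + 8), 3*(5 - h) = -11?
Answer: -38/3 ≈ -12.667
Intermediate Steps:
s(Z, W) = Z²
h = 26/3 (h = 5 - ⅓*(-11) = 5 + 11/3 = 26/3 ≈ 8.6667)
U(j, c) = 19/3 (U(j, c) = 2 - (26/3 + 13)/(-13 + 8) = 2 - 65/(3*(-5)) = 2 - 65*(-1)/(3*5) = 2 - 1*(-13/3) = 2 + 13/3 = 19/3)
C(g, X) = -2 (C(g, X) = (3 - 5) + 0 = -2 + 0 = -2)
U(36, 7)*C(0, s(0, 4)) = (19/3)*(-2) = -38/3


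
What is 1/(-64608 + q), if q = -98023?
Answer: -1/162631 ≈ -6.1489e-6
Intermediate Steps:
1/(-64608 + q) = 1/(-64608 - 98023) = 1/(-162631) = -1/162631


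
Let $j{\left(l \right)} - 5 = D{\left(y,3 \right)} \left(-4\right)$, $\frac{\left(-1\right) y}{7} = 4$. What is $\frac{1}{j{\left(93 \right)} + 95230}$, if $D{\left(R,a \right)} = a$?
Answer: $\frac{1}{95223} \approx 1.0502 \cdot 10^{-5}$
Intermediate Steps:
$y = -28$ ($y = \left(-7\right) 4 = -28$)
$j{\left(l \right)} = -7$ ($j{\left(l \right)} = 5 + 3 \left(-4\right) = 5 - 12 = -7$)
$\frac{1}{j{\left(93 \right)} + 95230} = \frac{1}{-7 + 95230} = \frac{1}{95223}$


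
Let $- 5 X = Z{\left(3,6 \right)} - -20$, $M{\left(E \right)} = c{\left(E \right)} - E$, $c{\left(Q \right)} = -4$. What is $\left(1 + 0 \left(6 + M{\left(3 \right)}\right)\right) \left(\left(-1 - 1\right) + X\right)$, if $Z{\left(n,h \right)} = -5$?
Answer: $-5$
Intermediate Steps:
$M{\left(E \right)} = -4 - E$
$X = -3$ ($X = - \frac{-5 - -20}{5} = - \frac{-5 + 20}{5} = \left(- \frac{1}{5}\right) 15 = -3$)
$\left(1 + 0 \left(6 + M{\left(3 \right)}\right)\right) \left(\left(-1 - 1\right) + X\right) = \left(1 + 0 \left(6 - 7\right)\right) \left(\left(-1 - 1\right) - 3\right) = \left(1 + 0 \left(6 - 7\right)\right) \left(-2 - 3\right) = \left(1 + 0 \left(-1\right)\right) \left(-5\right) = \left(1 + 0\right) \left(-5\right) = 1 \left(-5\right) = -5$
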